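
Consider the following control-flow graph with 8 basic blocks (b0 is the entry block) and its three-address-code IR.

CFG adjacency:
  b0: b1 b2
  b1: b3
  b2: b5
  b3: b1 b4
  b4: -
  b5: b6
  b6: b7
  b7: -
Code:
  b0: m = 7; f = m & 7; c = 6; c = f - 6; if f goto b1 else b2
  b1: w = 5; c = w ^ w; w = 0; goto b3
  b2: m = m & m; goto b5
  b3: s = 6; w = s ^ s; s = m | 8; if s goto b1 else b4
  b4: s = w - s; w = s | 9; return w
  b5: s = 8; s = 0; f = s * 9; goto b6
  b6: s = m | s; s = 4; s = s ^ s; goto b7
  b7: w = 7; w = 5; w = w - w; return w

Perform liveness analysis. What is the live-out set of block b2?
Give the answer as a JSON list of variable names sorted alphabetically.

Block summaries:
  b0 def {c,f,m} use ∅
  b1 def {c,w} use ∅
  b2 def {m} use {m}
  b3 def {s,w} use {m}
  b4 def {s,w} use {s,w}
  b5 def {f,s} use ∅
  b6 def {s} use {m,s}
  b7 def {w} use ∅

Backward fixpoint:
  b0: in=∅ out={m}
  b1: in={m} out={m}
  b2: in={m} out={m}
  b3: in={m} out={m,s,w}
  b4: in={s,w} out=∅
  b5: in={m} out={m,s}
  b6: in={m,s} out=∅
  b7: in=∅ out=∅

live-out(b2) = ["m"]

Answer: ["m"]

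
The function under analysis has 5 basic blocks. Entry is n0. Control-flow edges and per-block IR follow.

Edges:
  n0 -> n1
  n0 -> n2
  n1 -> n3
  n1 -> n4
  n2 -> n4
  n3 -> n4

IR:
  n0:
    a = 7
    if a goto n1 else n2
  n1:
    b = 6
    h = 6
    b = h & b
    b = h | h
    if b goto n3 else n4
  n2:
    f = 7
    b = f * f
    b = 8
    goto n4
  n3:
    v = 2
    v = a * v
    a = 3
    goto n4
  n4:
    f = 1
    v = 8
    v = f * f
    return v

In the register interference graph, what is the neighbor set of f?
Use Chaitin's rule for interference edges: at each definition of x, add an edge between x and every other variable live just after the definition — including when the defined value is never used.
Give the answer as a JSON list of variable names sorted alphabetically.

def/use:
  n0: def={a} ue=∅
  n1: def={b,h} ue=∅
  n2: def={b,f} ue=∅
  n3: def={a,v} ue={a}
  n4: def={f,v} ue=∅

Liveness:
  n0 li=∅ lo={a}
  n1 li={a} lo={a}
  n2 li=∅ lo=∅
  n3 li={a} lo=∅
  n4 li=∅ lo=∅

Conflict graph:
  a: {b,h,v}
  b: {a,h}
  f: {v}
  h: {a,b}
  v: {a,f}

N(f) = ["v"]

Answer: ["v"]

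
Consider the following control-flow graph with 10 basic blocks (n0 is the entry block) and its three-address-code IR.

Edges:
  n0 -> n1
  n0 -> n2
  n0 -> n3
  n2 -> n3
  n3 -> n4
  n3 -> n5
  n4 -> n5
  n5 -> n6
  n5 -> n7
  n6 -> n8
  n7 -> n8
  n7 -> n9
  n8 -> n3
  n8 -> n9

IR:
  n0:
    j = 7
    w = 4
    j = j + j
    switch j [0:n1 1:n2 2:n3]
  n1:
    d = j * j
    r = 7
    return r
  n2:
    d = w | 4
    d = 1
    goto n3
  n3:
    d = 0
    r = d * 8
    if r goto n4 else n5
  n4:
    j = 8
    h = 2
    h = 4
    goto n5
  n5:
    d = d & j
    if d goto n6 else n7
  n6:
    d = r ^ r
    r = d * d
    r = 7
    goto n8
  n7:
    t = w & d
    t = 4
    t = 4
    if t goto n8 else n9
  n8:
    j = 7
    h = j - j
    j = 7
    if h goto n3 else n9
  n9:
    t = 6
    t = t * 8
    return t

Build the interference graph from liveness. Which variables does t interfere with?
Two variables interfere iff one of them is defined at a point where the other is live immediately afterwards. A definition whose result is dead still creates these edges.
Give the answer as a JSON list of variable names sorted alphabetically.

Answer: ["w"]

Derivation:
Block summaries:
  n0 def {j,w} use ∅
  n1 def {d,r} use {j}
  n2 def {d} use {w}
  n3 def {d,r} use ∅
  n4 def {h,j} use ∅
  n5 def {d} use {d,j}
  n6 def {d,r} use {r}
  n7 def {t} use {d,w}
  n8 def {h,j} use ∅
  n9 def {t} use ∅

Liveness:
  n0: in=∅ out={j,w}
  n1: in={j} out=∅
  n2: in={j,w} out={j,w}
  n3: in={j,w} out={d,j,r,w}
  n4: in={d,r,w} out={d,j,r,w}
  n5: in={d,j,r,w} out={d,r,w}
  n6: in={r,w} out={w}
  n7: in={d,w} out={w}
  n8: in={w} out={j,w}
  n9: in=∅ out=∅

Conflict graph:
  d — {h,j,r,w}
  h — {d,j,r,w}
  j — {d,h,r,w}
  r — {d,h,j,w}
  t — {w}
  w — {d,h,j,r,t}

N(t) = ["w"]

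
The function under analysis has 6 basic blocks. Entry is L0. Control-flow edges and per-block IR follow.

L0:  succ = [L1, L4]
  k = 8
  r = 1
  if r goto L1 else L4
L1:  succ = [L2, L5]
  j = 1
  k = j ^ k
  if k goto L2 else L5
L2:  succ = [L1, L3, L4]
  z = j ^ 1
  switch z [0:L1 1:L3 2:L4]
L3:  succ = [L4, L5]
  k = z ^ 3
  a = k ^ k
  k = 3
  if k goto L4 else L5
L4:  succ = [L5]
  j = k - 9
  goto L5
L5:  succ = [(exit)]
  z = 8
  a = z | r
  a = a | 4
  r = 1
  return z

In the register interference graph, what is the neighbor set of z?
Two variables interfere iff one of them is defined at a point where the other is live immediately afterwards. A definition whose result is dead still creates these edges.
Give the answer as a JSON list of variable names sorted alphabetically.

Block summaries:
  L0 def {k,r} use ∅
  L1 def {j,k} use {k}
  L2 def {z} use {j}
  L3 def {a,k} use {z}
  L4 def {j} use {k}
  L5 def {a,r,z} use {r}

Backward fixpoint:
  L0 li=∅ lo={k,r}
  L1 li={k,r} lo={j,k,r}
  L2 li={j,k,r} lo={k,r,z}
  L3 li={r,z} lo={k,r}
  L4 li={k,r} lo={r}
  L5 li={r} lo=∅

Conflict graph:
  a — {r,z}
  j — {k,r}
  k — {j,r,z}
  r — {a,j,k,z}
  z — {a,k,r}

N(z) = ["a", "k", "r"]

Answer: ["a", "k", "r"]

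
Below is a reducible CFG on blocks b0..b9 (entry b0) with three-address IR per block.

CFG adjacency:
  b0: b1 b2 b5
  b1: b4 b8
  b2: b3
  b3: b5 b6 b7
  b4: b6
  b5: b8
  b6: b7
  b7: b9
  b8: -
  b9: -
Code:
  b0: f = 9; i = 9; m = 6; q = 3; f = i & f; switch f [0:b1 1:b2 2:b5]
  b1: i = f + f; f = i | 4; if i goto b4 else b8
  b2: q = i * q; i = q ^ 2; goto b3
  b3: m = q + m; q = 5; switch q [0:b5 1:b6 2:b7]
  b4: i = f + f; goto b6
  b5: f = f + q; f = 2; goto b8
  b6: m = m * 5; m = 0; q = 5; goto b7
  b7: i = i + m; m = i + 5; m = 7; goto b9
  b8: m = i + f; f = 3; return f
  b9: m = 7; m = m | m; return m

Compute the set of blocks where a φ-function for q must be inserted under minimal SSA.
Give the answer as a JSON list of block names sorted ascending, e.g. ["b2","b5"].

Answer: ["b5", "b6", "b7", "b8"]

Working:
idom tree: b1←b0 b2←b0 b3←b2 b4←b1 b5←b0 b6←b0 b7←b0 b8←b0 b9←b7
Dom∩ at merges:
  b5: preds {b0,b3}: {b0} ∩ {b0,b2,b3} = {b0}; idom=b0
  b6: preds {b3,b4}: {b0,b2,b3} ∩ {b0,b1,b4} = {b0}; idom=b0
  b7: preds {b3,b6}: {b0,b2,b3} ∩ {b0,b6} = {b0}; idom=b0
  b8: preds {b1,b5}: {b0,b1} ∩ {b0,b5} = {b0}; idom=b0

Frontier:
  b5←b0: walk · to b0
  b5←b3: walk b3→b2 to b0
  b6←b3: walk b3→b2 to b0
  b6←b4: walk b4→b1 to b0
  b7←b3: walk b3→b2 to b0
  b7←b6: walk b6 to b0
  b8←b1: walk b1 to b0
  b8←b5: walk b5 to b0
  b0: DF=∅
  b1: DF={b6,b8}
  b2: DF={b5,b6,b7}
  b3: DF={b5,b6,b7}
  b4: DF={b6}
  b5: DF={b8}
  b6: DF={b7}
  b7: DF=∅
  b8: DF=∅
  b9: DF=∅

φ for q: defs {b0,b2,b3,b6}
  DF⁺ = {b5,b6,b7,b8}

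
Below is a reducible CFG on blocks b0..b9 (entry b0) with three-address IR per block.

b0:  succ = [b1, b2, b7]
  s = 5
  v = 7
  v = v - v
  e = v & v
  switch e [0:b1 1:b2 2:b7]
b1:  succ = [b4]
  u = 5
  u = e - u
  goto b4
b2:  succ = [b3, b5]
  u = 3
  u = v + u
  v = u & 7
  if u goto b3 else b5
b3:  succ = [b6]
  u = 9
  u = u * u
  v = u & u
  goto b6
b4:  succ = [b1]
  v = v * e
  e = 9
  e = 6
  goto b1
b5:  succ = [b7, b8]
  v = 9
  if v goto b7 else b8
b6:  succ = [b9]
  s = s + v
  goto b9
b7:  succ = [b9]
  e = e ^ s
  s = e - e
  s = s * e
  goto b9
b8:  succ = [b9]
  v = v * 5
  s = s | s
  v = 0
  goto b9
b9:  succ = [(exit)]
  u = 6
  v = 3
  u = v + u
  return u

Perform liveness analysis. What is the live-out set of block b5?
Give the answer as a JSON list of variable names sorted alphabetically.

def/use:
  b0: def={e,s,v} ue=∅
  b1: def={u} ue={e}
  b2: def={u,v} ue={v}
  b3: def={u,v} ue=∅
  b4: def={e,v} ue={e,v}
  b5: def={v} ue=∅
  b6: def={s} ue={s,v}
  b7: def={e,s} ue={e,s}
  b8: def={s,v} ue={s,v}
  b9: def={u,v} ue=∅

Liveness:
  live b0: ∅→{e,s,v}
  live b1: {e,v}→{e,v}
  live b2: {e,s,v}→{e,s}
  live b3: {s}→{s,v}
  live b4: {e,v}→{e,v}
  live b5: {e,s}→{e,s,v}
  live b6: {s,v}→∅
  live b7: {e,s}→∅
  live b8: {s,v}→∅
  live b9: ∅→∅

live-out(b5) = ["e", "s", "v"]

Answer: ["e", "s", "v"]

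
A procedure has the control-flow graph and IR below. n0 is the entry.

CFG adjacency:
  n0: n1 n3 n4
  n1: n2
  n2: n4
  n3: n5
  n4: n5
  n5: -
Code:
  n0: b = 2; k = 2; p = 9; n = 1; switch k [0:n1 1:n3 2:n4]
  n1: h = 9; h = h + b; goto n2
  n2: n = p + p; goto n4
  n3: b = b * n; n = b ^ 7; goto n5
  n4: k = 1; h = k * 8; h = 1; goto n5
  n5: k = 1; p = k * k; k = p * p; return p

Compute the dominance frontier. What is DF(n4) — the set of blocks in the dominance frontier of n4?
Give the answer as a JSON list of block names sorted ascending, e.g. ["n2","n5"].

Answer: ["n5"]

Analysis:
idom tree: n1←n0 n2←n1 n3←n0 n4←n0 n5←n0
Join-block Dom:
  n4: preds {n0,n2}: {n0} ∩ {n0,n1,n2} = {n0}; idom=n0
  n5: preds {n3,n4}: {n0,n3} ∩ {n0,n4} = {n0}; idom=n0

DF derivation:
  join n4 pred n0: · stop@n0
  join n4 pred n2: n2→n1 stop@n0
  join n5 pred n3: n3 stop@n0
  join n5 pred n4: n4 stop@n0
  n0 → ∅
  n1 → {n4}
  n2 → {n4}
  n3 → {n5}
  n4 → {n5}
  n5 → ∅

DF(n4) = ["n5"]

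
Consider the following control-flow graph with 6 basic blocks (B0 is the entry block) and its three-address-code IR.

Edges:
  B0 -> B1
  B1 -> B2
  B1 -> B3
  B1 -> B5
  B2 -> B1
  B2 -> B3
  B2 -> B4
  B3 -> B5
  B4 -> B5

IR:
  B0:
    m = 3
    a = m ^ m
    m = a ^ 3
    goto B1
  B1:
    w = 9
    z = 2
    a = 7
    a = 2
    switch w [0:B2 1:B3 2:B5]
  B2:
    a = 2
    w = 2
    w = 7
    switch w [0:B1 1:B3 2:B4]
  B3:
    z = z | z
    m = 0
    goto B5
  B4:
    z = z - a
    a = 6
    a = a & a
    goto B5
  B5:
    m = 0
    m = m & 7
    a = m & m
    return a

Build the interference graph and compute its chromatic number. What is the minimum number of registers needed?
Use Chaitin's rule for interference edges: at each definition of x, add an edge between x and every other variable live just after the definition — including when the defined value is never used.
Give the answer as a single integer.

def/use:
  B0: {a,m} / ∅
  B1: {a,w,z} / ∅
  B2: {a,w} / ∅
  B3: {m,z} / {z}
  B4: {a,z} / {a,z}
  B5: {a,m} / ∅

Liveness:
  live B0: ∅→∅
  live B1: ∅→{z}
  live B2: {z}→{a,z}
  live B3: {z}→∅
  live B4: {a,z}→∅
  live B5: ∅→∅

Interference:
  a — {w,z}
  m — ∅
  w — {a,z}
  z — {a,w}

Colouring:
  clique {a,w,z} ⇒ need ≥ 3
  assign a→r0 m→r0 w→r1 z→r2 — no edge inside a register ⇒ χ ≤ 3
  χ = 3

Answer: 3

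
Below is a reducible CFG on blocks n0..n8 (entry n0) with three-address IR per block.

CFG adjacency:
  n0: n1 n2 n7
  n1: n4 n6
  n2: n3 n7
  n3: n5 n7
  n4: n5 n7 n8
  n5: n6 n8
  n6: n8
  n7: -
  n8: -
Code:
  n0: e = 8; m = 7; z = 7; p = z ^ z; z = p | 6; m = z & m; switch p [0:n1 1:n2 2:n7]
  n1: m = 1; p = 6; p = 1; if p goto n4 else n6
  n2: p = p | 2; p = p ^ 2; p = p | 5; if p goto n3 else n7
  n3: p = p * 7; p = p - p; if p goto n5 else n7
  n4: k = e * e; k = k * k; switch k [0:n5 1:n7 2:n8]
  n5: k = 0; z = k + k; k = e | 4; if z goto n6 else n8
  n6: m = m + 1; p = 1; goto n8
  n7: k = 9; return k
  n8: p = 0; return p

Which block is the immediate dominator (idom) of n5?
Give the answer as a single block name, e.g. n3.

Answer: n0

Analysis:
idom tree: n1←n0 n2←n0 n3←n2 n4←n1 n5←n0 n6←n0 n7←n0 n8←n0
Join-block Dom:
  n5: preds {n3,n4}: {n0,n2,n3} ∩ {n0,n1,n4} = {n0}; idom=n0
  n6: preds {n1,n5}: {n0,n1} ∩ {n0,n5} = {n0}; idom=n0
  n7: preds {n0,n2,n3,n4}: {n0} ∩ {n0,n2} ∩ {n0,n2,n3} ∩ {n0,n1,n4} = {n0}; idom=n0
  n8: preds {n4,n5,n6}: {n0,n1,n4} ∩ {n0,n5} ∩ {n0,n6} = {n0}; idom=n0

idom(n5) = n0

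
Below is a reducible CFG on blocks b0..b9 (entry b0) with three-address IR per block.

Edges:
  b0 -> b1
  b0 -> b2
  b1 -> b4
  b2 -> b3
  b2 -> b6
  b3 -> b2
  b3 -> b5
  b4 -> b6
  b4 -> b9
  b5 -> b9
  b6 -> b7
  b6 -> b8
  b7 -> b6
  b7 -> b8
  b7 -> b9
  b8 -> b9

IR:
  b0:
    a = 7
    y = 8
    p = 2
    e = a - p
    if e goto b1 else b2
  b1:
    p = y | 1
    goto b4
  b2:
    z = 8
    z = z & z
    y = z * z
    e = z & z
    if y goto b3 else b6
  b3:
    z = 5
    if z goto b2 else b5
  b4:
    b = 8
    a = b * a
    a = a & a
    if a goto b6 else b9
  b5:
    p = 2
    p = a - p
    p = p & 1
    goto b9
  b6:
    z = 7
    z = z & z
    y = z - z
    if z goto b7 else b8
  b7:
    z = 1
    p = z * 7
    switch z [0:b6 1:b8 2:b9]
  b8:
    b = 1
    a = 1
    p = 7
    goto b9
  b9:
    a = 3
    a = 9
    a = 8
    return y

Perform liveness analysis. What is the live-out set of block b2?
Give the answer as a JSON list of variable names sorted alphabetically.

Per-block:
  b0: {a,e,p,y} / ∅
  b1: {p} / {y}
  b2: {e,y,z} / ∅
  b3: {z} / ∅
  b4: {a,b} / {a}
  b5: {p} / {a}
  b6: {y,z} / ∅
  b7: {p,z} / ∅
  b8: {a,b,p} / ∅
  b9: {a} / {y}

Backward fixpoint:
  b0 li=∅ lo={a,y}
  b1 li={a,y} lo={a,y}
  b2 li={a} lo={a,y}
  b3 li={a,y} lo={a,y}
  b4 li={a,y} lo={y}
  b5 li={a,y} lo={y}
  b6 li=∅ lo={y}
  b7 li={y} lo={y}
  b8 li={y} lo={y}
  b9 li={y} lo=∅

live-out(b2) = ["a", "y"]

Answer: ["a", "y"]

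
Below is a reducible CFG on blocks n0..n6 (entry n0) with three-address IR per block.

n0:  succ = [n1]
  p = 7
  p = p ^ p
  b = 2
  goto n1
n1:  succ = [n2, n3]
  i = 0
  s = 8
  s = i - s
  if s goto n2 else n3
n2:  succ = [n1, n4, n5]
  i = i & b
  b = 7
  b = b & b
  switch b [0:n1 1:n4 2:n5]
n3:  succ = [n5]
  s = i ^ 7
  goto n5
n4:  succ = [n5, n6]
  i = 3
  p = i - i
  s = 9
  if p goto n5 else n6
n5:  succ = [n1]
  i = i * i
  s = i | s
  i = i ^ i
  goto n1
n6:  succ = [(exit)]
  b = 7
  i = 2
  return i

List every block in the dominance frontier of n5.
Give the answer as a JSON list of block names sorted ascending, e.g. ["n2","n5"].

idom tree: n1←n0 n2←n1 n3←n1 n4←n2 n5←n1 n6←n4
Dom∩ at merges:
  n1: preds {n0,n2,n5}: {n0} ∩ {n0,n1,n2} ∩ {n0,n1,n5} = {n0}; idom=n0
  n5: preds {n2,n3,n4}: {n0,n1,n2} ∩ {n0,n1,n3} ∩ {n0,n1,n2,n4} = {n0,n1}; idom=n1

Frontier:
  n1←n0: walk · to n0
  n1←n2: walk n2→n1 to n0
  n1←n5: walk n5→n1 to n0
  n5←n2: walk n2 to n1
  n5←n3: walk n3 to n1
  n5←n4: walk n4→n2 to n1
  n0: DF=∅
  n1: DF={n1}
  n2: DF={n1,n5}
  n3: DF={n5}
  n4: DF={n5}
  n5: DF={n1}
  n6: DF=∅

DF(n5) = ["n1"]

Answer: ["n1"]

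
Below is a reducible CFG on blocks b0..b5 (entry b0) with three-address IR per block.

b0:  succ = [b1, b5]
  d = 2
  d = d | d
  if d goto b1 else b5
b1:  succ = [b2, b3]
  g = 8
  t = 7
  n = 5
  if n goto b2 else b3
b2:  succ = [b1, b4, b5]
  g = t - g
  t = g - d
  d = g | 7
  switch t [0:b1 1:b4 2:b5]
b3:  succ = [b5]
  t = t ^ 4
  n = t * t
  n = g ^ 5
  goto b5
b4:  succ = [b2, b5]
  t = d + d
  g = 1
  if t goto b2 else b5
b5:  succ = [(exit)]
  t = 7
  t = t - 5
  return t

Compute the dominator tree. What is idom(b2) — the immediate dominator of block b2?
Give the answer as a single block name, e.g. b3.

idom tree: b1←b0 b2←b1 b3←b1 b4←b2 b5←b0
Dom∩ at merges:
  b1: preds {b0,b2}: {b0} ∩ {b0,b1,b2} = {b0}; idom=b0
  b2: preds {b1,b4}: {b0,b1} ∩ {b0,b1,b2,b4} = {b0,b1}; idom=b1
  b5: preds {b0,b2,b3,b4}: {b0} ∩ {b0,b1,b2} ∩ {b0,b1,b3} ∩ {b0,b1,b2,b4} = {b0}; idom=b0

idom(b2) = b1

Answer: b1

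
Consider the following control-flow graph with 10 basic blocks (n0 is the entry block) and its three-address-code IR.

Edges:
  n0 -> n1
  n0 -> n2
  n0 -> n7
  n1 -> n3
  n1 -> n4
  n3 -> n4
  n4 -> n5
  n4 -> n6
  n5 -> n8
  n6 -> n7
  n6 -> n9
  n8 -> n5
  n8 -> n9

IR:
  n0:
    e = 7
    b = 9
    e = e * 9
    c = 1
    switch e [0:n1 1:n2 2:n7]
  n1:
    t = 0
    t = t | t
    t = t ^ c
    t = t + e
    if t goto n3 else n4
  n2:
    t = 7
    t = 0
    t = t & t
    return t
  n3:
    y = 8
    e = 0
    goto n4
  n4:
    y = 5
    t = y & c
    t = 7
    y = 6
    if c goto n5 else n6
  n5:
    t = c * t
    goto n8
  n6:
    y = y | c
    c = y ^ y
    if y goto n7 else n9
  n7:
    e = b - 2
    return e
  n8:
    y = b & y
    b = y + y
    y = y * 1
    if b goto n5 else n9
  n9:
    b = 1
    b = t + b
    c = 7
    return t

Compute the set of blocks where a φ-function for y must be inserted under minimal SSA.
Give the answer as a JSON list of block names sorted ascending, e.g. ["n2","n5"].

Answer: ["n4", "n5", "n7", "n9"]

Working:
idom tree: n1←n0 n2←n0 n3←n1 n4←n1 n5←n4 n6←n4 n7←n0 n8←n5 n9←n4
Dom∩ at merges:
  n4: preds {n1,n3}: {n0,n1} ∩ {n0,n1,n3} = {n0,n1}; idom=n1
  n5: preds {n4,n8}: {n0,n1,n4} ∩ {n0,n1,n4,n5,n8} = {n0,n1,n4}; idom=n4
  n7: preds {n0,n6}: {n0} ∩ {n0,n1,n4,n6} = {n0}; idom=n0
  n9: preds {n6,n8}: {n0,n1,n4,n6} ∩ {n0,n1,n4,n5,n8} = {n0,n1,n4}; idom=n4

Frontier:
  join n4 pred n1: · stop@n1
  join n4 pred n3: n3 stop@n1
  join n5 pred n4: · stop@n4
  join n5 pred n8: n8→n5 stop@n4
  join n7 pred n0: · stop@n0
  join n7 pred n6: n6→n4→n1 stop@n0
  join n9 pred n6: n6 stop@n4
  join n9 pred n8: n8→n5 stop@n4
  DF(n0)=∅
  DF(n1)={n7}
  DF(n2)=∅
  DF(n3)={n4}
  DF(n4)={n7}
  DF(n5)={n5,n9}
  DF(n6)={n7,n9}
  DF(n7)=∅
  DF(n8)={n5,n9}
  DF(n9)=∅

φ for y: defs {n3,n4,n6,n8}
  DF⁺ = {n4,n5,n7,n9}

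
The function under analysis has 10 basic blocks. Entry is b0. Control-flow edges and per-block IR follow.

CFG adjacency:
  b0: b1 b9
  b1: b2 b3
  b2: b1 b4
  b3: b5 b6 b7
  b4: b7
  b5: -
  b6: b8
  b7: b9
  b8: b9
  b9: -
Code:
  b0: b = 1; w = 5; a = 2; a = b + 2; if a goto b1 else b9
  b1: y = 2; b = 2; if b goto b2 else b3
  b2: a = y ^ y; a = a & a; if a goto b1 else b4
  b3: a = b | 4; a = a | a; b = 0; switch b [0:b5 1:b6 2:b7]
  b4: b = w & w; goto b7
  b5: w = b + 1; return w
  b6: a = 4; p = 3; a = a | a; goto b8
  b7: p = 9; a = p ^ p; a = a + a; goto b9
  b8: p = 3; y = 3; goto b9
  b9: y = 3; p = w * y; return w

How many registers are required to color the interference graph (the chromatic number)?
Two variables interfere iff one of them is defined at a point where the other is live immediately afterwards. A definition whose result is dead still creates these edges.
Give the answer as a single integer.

Per-block:
  b0: {a,b,w} / ∅
  b1: {b,y} / ∅
  b2: {a} / {y}
  b3: {a,b} / {b}
  b4: {b} / {w}
  b5: {w} / {b}
  b6: {a,p} / ∅
  b7: {a,p} / ∅
  b8: {p,y} / ∅
  b9: {p,y} / {w}

Backward fixpoint:
  b0 li=∅ lo={w}
  b1 li={w} lo={b,w,y}
  b2 li={w,y} lo={w}
  b3 li={b,w} lo={b,w}
  b4 li={w} lo={w}
  b5 li={b} lo=∅
  b6 li={w} lo={w}
  b7 li={w} lo={w}
  b8 li={w} lo={w}
  b9 li={w} lo=∅

Interference:
  a: {b,p,w}
  b: {a,w,y}
  p: {a,w}
  w: {a,b,p,y}
  y: {b,w}

Chromatic number:
  {a,b,w} pairwise interfere (3-clique) ⇒ χ ≥ 3
  3-colouring: r0={w}  r1={a,y}  r2={b,p}
  χ = 3

Answer: 3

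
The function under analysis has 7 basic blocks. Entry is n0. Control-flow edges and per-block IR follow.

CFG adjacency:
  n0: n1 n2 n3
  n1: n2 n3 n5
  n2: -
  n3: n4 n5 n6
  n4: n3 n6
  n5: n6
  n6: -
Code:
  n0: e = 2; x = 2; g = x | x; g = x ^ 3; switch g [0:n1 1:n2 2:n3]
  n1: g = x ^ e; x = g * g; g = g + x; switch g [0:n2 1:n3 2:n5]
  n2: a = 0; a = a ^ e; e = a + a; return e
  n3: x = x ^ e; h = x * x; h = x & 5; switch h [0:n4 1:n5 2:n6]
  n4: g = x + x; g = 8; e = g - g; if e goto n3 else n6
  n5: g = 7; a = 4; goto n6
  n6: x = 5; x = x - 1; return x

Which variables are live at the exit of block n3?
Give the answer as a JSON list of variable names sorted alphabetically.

Answer: ["x"]

Analysis:
Block summaries:
  n0: def={e,g,x} ue=∅
  n1: def={g,x} ue={e,x}
  n2: def={a,e} ue={e}
  n3: def={h,x} ue={e,x}
  n4: def={e,g} ue={x}
  n5: def={a,g} ue=∅
  n6: def={x} ue=∅

Live sets:
  n0 li=∅ lo={e,x}
  n1 li={e,x} lo={e,x}
  n2 li={e} lo=∅
  n3 li={e,x} lo={x}
  n4 li={x} lo={e,x}
  n5 li=∅ lo=∅
  n6 li=∅ lo=∅

live-out(n3) = ["x"]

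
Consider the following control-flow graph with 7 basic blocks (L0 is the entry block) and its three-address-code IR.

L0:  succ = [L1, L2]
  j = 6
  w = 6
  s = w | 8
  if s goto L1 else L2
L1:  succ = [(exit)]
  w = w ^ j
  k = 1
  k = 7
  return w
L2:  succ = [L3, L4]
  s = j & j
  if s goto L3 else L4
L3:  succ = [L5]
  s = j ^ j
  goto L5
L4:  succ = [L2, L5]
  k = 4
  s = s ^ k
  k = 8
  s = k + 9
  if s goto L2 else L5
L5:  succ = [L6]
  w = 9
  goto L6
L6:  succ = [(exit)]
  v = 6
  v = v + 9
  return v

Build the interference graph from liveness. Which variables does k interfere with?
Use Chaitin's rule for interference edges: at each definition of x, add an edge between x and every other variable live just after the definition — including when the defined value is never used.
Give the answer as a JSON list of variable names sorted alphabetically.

Block summaries:
  L0: def={j,s,w} ue=∅
  L1: def={k,w} ue={j,w}
  L2: def={s} ue={j}
  L3: def={s} ue={j}
  L4: def={k,s} ue={s}
  L5: def={w} ue=∅
  L6: def={v} ue=∅

Liveness:
  L0: in=∅ out={j,w}
  L1: in={j,w} out=∅
  L2: in={j} out={j,s}
  L3: in={j} out=∅
  L4: in={j,s} out={j}
  L5: in=∅ out=∅
  L6: in=∅ out=∅

Conflict graph:
  j — {k,s,w}
  k — {j,s,w}
  s — {j,k,w}
  v — ∅
  w — {j,k,s}

N(k) = ["j", "s", "w"]

Answer: ["j", "s", "w"]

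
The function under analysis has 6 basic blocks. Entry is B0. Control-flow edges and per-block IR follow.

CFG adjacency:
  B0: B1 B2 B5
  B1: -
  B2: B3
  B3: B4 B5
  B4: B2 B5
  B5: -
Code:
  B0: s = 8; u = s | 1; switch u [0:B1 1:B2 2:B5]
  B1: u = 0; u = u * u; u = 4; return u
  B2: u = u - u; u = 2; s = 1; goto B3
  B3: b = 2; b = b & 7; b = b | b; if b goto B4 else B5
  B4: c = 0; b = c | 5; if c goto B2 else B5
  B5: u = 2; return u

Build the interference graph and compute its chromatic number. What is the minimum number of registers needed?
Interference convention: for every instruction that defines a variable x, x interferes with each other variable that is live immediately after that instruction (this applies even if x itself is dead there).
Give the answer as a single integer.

Per-block:
  B0: def={s,u} ue=∅
  B1: def={u} ue=∅
  B2: def={s,u} ue={u}
  B3: def={b} ue=∅
  B4: def={b,c} ue=∅
  B5: def={u} ue=∅

Live sets:
  live B0: ∅→{u}
  live B1: ∅→∅
  live B2: {u}→{u}
  live B3: {u}→{u}
  live B4: {u}→{u}
  live B5: ∅→∅

Interfere edges:
  b↔{c,u}
  c↔{b,u}
  s↔{u}
  u↔{b,c,s}

Chromatic number:
  clique {b,c,u} ⇒ need ≥ 3
  3-colouring: r0={u}  r1={b,s}  r2={c}
  χ = 3

Answer: 3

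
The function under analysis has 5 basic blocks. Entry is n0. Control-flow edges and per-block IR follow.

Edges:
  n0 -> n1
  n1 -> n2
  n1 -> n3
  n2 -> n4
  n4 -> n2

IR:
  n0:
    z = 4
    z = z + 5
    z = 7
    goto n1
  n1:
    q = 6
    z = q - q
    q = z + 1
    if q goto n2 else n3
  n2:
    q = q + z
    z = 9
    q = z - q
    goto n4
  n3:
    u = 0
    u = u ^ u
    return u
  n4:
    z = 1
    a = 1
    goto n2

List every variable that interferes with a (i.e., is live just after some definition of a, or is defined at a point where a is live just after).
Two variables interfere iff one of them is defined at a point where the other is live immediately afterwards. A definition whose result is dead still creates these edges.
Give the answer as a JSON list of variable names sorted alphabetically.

Answer: ["q", "z"]

Analysis:
def/use:
  n0: def={z} ue=∅
  n1: def={q,z} ue=∅
  n2: def={q,z} ue={q,z}
  n3: def={u} ue=∅
  n4: def={a,z} ue=∅

Backward fixpoint:
  live n0: ∅→∅
  live n1: ∅→{q,z}
  live n2: {q,z}→{q}
  live n3: ∅→∅
  live n4: {q}→{q,z}

Interfere edges:
  a↔{q,z}
  q↔{a,z}
  u↔∅
  z↔{a,q}

N(a) = ["q", "z"]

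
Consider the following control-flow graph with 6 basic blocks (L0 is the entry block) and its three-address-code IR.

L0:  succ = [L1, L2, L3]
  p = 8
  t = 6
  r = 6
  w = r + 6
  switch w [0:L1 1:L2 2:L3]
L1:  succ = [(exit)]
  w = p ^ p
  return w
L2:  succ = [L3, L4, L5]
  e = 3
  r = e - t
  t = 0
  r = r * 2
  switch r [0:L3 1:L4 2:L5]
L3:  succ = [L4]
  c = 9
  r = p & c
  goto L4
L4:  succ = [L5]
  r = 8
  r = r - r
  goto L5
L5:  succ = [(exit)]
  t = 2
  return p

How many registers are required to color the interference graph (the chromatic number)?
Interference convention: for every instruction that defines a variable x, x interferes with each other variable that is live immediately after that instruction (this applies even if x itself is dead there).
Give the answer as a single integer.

Answer: 3

Analysis:
Block summaries:
  L0: {p,r,t,w} / ∅
  L1: {w} / {p}
  L2: {e,r,t} / {t}
  L3: {c,r} / {p}
  L4: {r} / ∅
  L5: {t} / {p}

Backward fixpoint:
  L0 li=∅ lo={p,t}
  L1 li={p} lo=∅
  L2 li={p,t} lo={p}
  L3 li={p} lo={p}
  L4 li={p} lo={p}
  L5 li={p} lo=∅

Interfere edges:
  c↔{p}
  e↔{p,t}
  p↔{c,e,r,t,w}
  r↔{p,t}
  t↔{e,p,r,w}
  w↔{p,t}

Colouring:
  {e,p,t} pairwise interfere (3-clique) ⇒ χ ≥ 3
  assign c→c1 e→c2 p→c0 r→c2 t→c1 w→c2 — no edge inside a register ⇒ χ ≤ 3
  χ = 3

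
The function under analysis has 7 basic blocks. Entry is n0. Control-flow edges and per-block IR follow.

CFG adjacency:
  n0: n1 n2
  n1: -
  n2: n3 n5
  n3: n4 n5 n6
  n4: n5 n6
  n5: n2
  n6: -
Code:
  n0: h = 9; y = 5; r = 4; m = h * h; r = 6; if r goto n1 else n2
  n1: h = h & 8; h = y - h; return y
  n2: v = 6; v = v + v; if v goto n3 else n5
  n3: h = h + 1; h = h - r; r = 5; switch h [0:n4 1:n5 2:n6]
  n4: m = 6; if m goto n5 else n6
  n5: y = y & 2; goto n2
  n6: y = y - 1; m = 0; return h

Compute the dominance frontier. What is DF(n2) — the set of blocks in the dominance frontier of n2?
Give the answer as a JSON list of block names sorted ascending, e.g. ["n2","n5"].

idom tree: n1←n0 n2←n0 n3←n2 n4←n3 n5←n2 n6←n3
Join-block Dom:
  n2: preds {n0,n5}: {n0} ∩ {n0,n2,n5} = {n0}; idom=n0
  n5: preds {n2,n3,n4}: {n0,n2} ∩ {n0,n2,n3} ∩ {n0,n2,n3,n4} = {n0,n2}; idom=n2
  n6: preds {n3,n4}: {n0,n2,n3} ∩ {n0,n2,n3,n4} = {n0,n2,n3}; idom=n3

DF derivation:
  n2←n0: walk · to n0
  n2←n5: walk n5→n2 to n0
  n5←n2: walk · to n2
  n5←n3: walk n3 to n2
  n5←n4: walk n4→n3 to n2
  n6←n3: walk · to n3
  n6←n4: walk n4 to n3
  n0 → ∅
  n1 → ∅
  n2 → {n2}
  n3 → {n5}
  n4 → {n5,n6}
  n5 → {n2}
  n6 → ∅

DF(n2) = ["n2"]

Answer: ["n2"]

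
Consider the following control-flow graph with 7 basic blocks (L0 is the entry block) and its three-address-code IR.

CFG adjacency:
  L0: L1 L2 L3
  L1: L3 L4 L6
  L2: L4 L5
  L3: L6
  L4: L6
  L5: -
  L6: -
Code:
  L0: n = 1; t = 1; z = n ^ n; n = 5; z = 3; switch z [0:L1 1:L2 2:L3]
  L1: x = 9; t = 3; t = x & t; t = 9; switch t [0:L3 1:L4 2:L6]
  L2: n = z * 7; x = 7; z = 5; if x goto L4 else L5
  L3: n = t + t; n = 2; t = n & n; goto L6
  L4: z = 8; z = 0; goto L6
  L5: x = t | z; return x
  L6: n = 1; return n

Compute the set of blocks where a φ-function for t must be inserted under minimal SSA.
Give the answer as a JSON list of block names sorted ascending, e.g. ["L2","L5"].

Answer: ["L3", "L4", "L6"]

Derivation:
idom tree: L1←L0 L2←L0 L3←L0 L4←L0 L5←L2 L6←L0
Dom∩ at merges:
  L3: preds {L0,L1}: {L0} ∩ {L0,L1} = {L0}; idom=L0
  L4: preds {L1,L2}: {L0,L1} ∩ {L0,L2} = {L0}; idom=L0
  L6: preds {L1,L3,L4}: {L0,L1} ∩ {L0,L3} ∩ {L0,L4} = {L0}; idom=L0

Frontier:
  join L3 pred L0: · stop@L0
  join L3 pred L1: L1 stop@L0
  join L4 pred L1: L1 stop@L0
  join L4 pred L2: L2 stop@L0
  join L6 pred L1: L1 stop@L0
  join L6 pred L3: L3 stop@L0
  join L6 pred L4: L4 stop@L0
  L0: DF=∅
  L1: DF={L3,L4,L6}
  L2: DF={L4}
  L3: DF={L6}
  L4: DF={L6}
  L5: DF=∅
  L6: DF=∅

φ for t: defs {L0,L1,L3}
  DF⁺ = {L3,L4,L6}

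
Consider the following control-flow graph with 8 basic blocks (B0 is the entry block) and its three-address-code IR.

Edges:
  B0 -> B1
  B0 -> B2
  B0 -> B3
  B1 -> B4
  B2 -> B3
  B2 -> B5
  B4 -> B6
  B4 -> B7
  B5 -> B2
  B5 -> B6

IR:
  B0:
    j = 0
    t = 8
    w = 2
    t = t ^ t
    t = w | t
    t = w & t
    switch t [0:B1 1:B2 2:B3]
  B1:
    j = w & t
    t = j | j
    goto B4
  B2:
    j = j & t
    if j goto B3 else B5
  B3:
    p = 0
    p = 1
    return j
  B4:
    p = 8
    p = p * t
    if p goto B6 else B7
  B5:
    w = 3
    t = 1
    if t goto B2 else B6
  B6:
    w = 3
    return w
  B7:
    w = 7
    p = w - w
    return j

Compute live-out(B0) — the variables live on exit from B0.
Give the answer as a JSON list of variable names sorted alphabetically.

Answer: ["j", "t", "w"]

Working:
def/use:
  B0: {j,t,w} / ∅
  B1: {j,t} / {t,w}
  B2: {j} / {j,t}
  B3: {p} / {j}
  B4: {p} / {t}
  B5: {t,w} / ∅
  B6: {w} / ∅
  B7: {p,w} / {j}

Backward fixpoint:
  B0: in=∅ out={j,t,w}
  B1: in={t,w} out={j,t}
  B2: in={j,t} out={j}
  B3: in={j} out=∅
  B4: in={j,t} out={j}
  B5: in={j} out={j,t}
  B6: in=∅ out=∅
  B7: in={j} out=∅

live-out(B0) = ["j", "t", "w"]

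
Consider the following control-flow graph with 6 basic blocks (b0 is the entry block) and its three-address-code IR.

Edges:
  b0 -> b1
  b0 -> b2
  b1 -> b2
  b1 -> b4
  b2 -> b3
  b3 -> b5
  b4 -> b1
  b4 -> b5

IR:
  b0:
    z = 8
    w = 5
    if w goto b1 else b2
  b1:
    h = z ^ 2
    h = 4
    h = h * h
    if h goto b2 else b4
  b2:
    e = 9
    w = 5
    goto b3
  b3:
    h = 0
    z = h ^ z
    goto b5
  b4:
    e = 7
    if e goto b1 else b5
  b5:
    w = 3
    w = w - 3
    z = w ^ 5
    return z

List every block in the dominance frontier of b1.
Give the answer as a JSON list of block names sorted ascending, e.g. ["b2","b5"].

idom tree: b1←b0 b2←b0 b3←b2 b4←b1 b5←b0
Dom∩ at merges:
  b1: preds {b0,b4}: {b0} ∩ {b0,b1,b4} = {b0}; idom=b0
  b2: preds {b0,b1}: {b0} ∩ {b0,b1} = {b0}; idom=b0
  b5: preds {b3,b4}: {b0,b2,b3} ∩ {b0,b1,b4} = {b0}; idom=b0

Frontier:
  join b1 pred b0: · stop@b0
  join b1 pred b4: b4→b1 stop@b0
  join b2 pred b0: · stop@b0
  join b2 pred b1: b1 stop@b0
  join b5 pred b3: b3→b2 stop@b0
  join b5 pred b4: b4→b1 stop@b0
  b0 → ∅
  b1 → {b1,b2,b5}
  b2 → {b5}
  b3 → {b5}
  b4 → {b1,b5}
  b5 → ∅

DF(b1) = ["b1", "b2", "b5"]

Answer: ["b1", "b2", "b5"]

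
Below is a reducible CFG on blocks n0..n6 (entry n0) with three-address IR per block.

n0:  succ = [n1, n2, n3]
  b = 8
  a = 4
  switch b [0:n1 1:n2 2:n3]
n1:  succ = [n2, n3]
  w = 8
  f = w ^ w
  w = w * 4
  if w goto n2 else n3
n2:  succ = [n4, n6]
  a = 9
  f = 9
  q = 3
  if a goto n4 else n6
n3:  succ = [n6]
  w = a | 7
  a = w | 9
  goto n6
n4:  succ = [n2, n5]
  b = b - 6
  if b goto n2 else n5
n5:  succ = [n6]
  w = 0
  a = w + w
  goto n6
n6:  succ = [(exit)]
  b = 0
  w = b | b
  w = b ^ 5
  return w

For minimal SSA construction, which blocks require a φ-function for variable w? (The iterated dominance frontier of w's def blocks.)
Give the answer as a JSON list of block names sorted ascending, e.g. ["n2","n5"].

Answer: ["n2", "n3", "n6"]

Working:
idom tree: n1←n0 n2←n0 n3←n0 n4←n2 n5←n4 n6←n0
Join-block Dom:
  n2: preds {n0,n1,n4}: {n0} ∩ {n0,n1} ∩ {n0,n2,n4} = {n0}; idom=n0
  n3: preds {n0,n1}: {n0} ∩ {n0,n1} = {n0}; idom=n0
  n6: preds {n2,n3,n5}: {n0,n2} ∩ {n0,n3} ∩ {n0,n2,n4,n5} = {n0}; idom=n0

DF derivation:
  n2←n0: walk · to n0
  n2←n1: walk n1 to n0
  n2←n4: walk n4→n2 to n0
  n3←n0: walk · to n0
  n3←n1: walk n1 to n0
  n6←n2: walk n2 to n0
  n6←n3: walk n3 to n0
  n6←n5: walk n5→n4→n2 to n0
  n0: DF=∅
  n1: DF={n2,n3}
  n2: DF={n2,n6}
  n3: DF={n6}
  n4: DF={n2,n6}
  n5: DF={n6}
  n6: DF=∅

φ for w: defs {n1,n3,n5,n6}
  DF⁺ = {n2,n3,n6}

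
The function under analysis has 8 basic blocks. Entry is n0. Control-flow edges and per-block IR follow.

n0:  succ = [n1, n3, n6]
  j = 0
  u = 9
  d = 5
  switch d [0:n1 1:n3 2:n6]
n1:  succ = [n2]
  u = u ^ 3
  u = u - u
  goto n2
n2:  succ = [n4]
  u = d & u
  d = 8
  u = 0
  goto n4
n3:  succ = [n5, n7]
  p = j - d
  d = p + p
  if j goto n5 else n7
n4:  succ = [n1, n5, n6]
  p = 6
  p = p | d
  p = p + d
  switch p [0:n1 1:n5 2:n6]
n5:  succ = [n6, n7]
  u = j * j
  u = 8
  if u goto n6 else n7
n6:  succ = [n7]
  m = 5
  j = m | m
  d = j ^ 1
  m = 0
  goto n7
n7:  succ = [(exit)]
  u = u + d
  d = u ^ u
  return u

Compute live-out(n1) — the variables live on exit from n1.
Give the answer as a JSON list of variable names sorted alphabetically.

Block summaries:
  n0: def={d,j,u} ue=∅
  n1: def={u} ue={u}
  n2: def={d,u} ue={d,u}
  n3: def={d,p} ue={d,j}
  n4: def={p} ue={d}
  n5: def={u} ue={j}
  n6: def={d,j,m} ue=∅
  n7: def={d,u} ue={d,u}

Backward fixpoint:
  n0: in=∅ out={d,j,u}
  n1: in={d,j,u} out={d,j,u}
  n2: in={d,j,u} out={d,j,u}
  n3: in={d,j,u} out={d,j,u}
  n4: in={d,j,u} out={d,j,u}
  n5: in={d,j} out={d,u}
  n6: in={u} out={d,u}
  n7: in={d,u} out=∅

live-out(n1) = ["d", "j", "u"]

Answer: ["d", "j", "u"]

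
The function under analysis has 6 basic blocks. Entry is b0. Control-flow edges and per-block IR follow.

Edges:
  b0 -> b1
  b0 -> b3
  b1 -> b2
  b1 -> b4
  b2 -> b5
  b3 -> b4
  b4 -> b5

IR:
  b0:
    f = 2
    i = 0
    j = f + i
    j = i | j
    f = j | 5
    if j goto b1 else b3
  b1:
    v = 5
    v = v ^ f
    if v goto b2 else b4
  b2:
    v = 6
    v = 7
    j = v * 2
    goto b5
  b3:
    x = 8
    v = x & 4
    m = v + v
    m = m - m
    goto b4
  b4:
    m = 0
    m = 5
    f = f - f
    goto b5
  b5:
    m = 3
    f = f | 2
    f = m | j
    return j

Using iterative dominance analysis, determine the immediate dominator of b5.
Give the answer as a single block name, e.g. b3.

Answer: b0

Analysis:
idom tree: b1←b0 b2←b1 b3←b0 b4←b0 b5←b0
Dom∩ at merges:
  b4: preds {b1,b3}: {b0,b1} ∩ {b0,b3} = {b0}; idom=b0
  b5: preds {b2,b4}: {b0,b1,b2} ∩ {b0,b4} = {b0}; idom=b0

idom(b5) = b0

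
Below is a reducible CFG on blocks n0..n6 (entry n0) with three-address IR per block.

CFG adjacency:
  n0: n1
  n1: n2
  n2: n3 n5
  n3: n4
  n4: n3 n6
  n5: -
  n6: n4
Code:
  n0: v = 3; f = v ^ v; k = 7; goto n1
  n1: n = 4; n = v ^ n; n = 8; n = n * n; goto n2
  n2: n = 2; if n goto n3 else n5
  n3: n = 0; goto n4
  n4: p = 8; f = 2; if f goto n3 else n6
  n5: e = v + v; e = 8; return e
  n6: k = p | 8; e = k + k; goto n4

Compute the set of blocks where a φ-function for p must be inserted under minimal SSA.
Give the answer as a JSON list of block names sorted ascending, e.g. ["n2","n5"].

Answer: ["n3", "n4"]

Working:
idom tree: n1←n0 n2←n1 n3←n2 n4←n3 n5←n2 n6←n4
Dom∩ at merges:
  n3: preds {n2,n4}: {n0,n1,n2} ∩ {n0,n1,n2,n3,n4} = {n0,n1,n2}; idom=n2
  n4: preds {n3,n6}: {n0,n1,n2,n3} ∩ {n0,n1,n2,n3,n4,n6} = {n0,n1,n2,n3}; idom=n3

DF walk-up:
  n3←n2: walk · to n2
  n3←n4: walk n4→n3 to n2
  n4←n3: walk · to n3
  n4←n6: walk n6→n4 to n3
  DF(n0)=∅
  DF(n1)=∅
  DF(n2)=∅
  DF(n3)={n3}
  DF(n4)={n3,n4}
  DF(n5)=∅
  DF(n6)={n4}

φ for p: defs {n4}
  DF⁺ = {n3,n4}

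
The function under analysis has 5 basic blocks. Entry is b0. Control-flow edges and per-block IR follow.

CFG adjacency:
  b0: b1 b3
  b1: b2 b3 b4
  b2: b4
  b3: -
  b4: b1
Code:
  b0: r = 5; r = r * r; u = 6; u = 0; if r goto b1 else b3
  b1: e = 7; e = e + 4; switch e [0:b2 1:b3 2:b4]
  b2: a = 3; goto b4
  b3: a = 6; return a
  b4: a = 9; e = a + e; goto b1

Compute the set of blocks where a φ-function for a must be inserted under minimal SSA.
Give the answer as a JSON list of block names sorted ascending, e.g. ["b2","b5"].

Answer: ["b1", "b3", "b4"]

Analysis:
idom tree: b1←b0 b2←b1 b3←b0 b4←b1
Dom at joins:
  b1: preds {b0,b4}: {b0} ∩ {b0,b1,b4} = {b0}; idom=b0
  b3: preds {b0,b1}: {b0} ∩ {b0,b1} = {b0}; idom=b0
  b4: preds {b1,b2}: {b0,b1} ∩ {b0,b1,b2} = {b0,b1}; idom=b1

DF walk-up:
  b1←b0: walk · to b0
  b1←b4: walk b4→b1 to b0
  b3←b0: walk · to b0
  b3←b1: walk b1 to b0
  b4←b1: walk · to b1
  b4←b2: walk b2 to b1
  b0: DF=∅
  b1: DF={b1,b3}
  b2: DF={b4}
  b3: DF=∅
  b4: DF={b1}

φ for a: defs {b2,b3,b4}
  DF⁺ = {b1,b3,b4}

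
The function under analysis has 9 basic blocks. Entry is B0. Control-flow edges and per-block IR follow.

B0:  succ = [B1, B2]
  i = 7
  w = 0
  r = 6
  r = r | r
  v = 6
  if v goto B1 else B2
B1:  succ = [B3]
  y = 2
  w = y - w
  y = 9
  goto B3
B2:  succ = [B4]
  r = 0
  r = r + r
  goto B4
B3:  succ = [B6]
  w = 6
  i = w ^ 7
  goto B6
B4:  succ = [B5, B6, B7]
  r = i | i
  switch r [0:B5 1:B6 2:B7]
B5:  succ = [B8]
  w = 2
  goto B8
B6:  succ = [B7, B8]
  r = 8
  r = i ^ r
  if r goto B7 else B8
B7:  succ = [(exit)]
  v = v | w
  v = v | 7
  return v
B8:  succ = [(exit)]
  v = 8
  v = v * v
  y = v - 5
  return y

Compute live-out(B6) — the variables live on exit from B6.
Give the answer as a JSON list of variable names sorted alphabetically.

Answer: ["v", "w"]

Analysis:
Block summaries:
  B0 def {i,r,v,w} use ∅
  B1 def {w,y} use {w}
  B2 def {r} use ∅
  B3 def {i,w} use ∅
  B4 def {r} use {i}
  B5 def {w} use ∅
  B6 def {r} use {i}
  B7 def {v} use {v,w}
  B8 def {v,y} use ∅

Liveness:
  B0: in=∅ out={i,v,w}
  B1: in={v,w} out={v}
  B2: in={i,v,w} out={i,v,w}
  B3: in={v} out={i,v,w}
  B4: in={i,v,w} out={i,v,w}
  B5: in=∅ out=∅
  B6: in={i,v,w} out={v,w}
  B7: in={v,w} out=∅
  B8: in=∅ out=∅

live-out(B6) = ["v", "w"]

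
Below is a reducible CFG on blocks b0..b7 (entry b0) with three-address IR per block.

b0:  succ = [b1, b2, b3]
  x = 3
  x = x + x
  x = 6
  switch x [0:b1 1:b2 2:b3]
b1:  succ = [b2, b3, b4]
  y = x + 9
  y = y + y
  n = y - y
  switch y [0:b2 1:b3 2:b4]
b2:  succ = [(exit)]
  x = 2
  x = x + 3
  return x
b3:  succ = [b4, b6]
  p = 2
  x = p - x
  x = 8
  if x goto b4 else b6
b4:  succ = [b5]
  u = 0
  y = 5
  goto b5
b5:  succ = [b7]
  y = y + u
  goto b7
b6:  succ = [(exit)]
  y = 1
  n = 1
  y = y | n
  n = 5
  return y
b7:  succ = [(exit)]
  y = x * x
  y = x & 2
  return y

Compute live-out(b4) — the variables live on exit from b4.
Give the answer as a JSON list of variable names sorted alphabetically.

Per-block:
  b0 def {x} use ∅
  b1 def {n,y} use {x}
  b2 def {x} use ∅
  b3 def {p,x} use {x}
  b4 def {u,y} use ∅
  b5 def {y} use {u,y}
  b6 def {n,y} use ∅
  b7 def {y} use {x}

Backward fixpoint:
  b0 li=∅ lo={x}
  b1 li={x} lo={x}
  b2 li=∅ lo=∅
  b3 li={x} lo={x}
  b4 li={x} lo={u,x,y}
  b5 li={u,x,y} lo={x}
  b6 li=∅ lo=∅
  b7 li={x} lo=∅

live-out(b4) = ["u", "x", "y"]

Answer: ["u", "x", "y"]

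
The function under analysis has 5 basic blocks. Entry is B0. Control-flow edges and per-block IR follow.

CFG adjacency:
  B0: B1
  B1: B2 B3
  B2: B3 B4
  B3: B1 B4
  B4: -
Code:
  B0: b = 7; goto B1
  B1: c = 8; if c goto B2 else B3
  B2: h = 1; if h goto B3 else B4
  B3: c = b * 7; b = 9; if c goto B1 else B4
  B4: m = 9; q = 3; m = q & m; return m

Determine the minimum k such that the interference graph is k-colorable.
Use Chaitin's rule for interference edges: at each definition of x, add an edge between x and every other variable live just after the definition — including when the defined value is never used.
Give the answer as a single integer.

Answer: 2

Working:
def/use:
  B0: def={b} ue=∅
  B1: def={c} ue=∅
  B2: def={h} ue=∅
  B3: def={b,c} ue={b}
  B4: def={m,q} ue=∅

Backward fixpoint:
  B0: in=∅ out={b}
  B1: in={b} out={b}
  B2: in={b} out={b}
  B3: in={b} out={b}
  B4: in=∅ out=∅

Conflict graph:
  b: {c,h}
  c: {b}
  h: {b}
  m: {q}
  q: {m}

Colouring:
  lower bound: {b,c} mutually conflict ⇒ χ ≥ 2
  assign b→r0 c→r1 h→r1 m→r0 q→r1 — no edge inside a register ⇒ χ ≤ 2
  χ = 2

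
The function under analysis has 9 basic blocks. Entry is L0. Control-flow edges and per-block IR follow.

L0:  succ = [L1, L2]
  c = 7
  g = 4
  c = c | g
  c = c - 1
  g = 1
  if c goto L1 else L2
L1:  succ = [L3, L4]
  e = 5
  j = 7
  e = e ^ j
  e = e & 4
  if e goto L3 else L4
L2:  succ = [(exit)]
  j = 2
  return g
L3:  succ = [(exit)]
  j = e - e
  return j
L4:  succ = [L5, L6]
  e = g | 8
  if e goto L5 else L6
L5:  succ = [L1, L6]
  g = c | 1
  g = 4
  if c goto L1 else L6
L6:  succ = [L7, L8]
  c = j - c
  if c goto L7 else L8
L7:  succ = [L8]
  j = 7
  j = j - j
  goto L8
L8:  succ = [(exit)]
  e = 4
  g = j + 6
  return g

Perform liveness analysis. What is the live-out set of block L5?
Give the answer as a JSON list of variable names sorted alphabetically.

Answer: ["c", "g", "j"]

Working:
Per-block:
  L0: {c,g} / ∅
  L1: {e,j} / ∅
  L2: {j} / {g}
  L3: {j} / {e}
  L4: {e} / {g}
  L5: {g} / {c}
  L6: {c} / {c,j}
  L7: {j} / ∅
  L8: {e,g} / {j}

Liveness:
  live L0: ∅→{c,g}
  live L1: {c,g}→{c,e,g,j}
  live L2: {g}→∅
  live L3: {e}→∅
  live L4: {c,g,j}→{c,j}
  live L5: {c,j}→{c,g,j}
  live L6: {c,j}→{j}
  live L7: ∅→{j}
  live L8: {j}→∅

live-out(L5) = ["c", "g", "j"]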